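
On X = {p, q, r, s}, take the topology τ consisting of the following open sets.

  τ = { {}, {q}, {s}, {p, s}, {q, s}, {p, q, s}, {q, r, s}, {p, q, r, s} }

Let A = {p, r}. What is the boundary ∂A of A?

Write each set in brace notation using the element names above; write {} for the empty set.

open subsets of A: {}; so int(A) = {}
closure: X∖int(X∖A) = X∖{q, s} = {p, r}
∂A = {p, r} minus {} = {p, r}

{p, r}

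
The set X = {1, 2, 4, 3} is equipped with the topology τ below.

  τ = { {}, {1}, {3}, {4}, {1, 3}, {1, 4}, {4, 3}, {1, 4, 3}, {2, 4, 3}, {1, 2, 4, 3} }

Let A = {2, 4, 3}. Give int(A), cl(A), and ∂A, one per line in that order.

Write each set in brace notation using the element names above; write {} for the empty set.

int(A) = {2, 4, 3}
cl(A)  = {2, 4, 3}
∂A     = {}

opens ⊆ A: {}, {4}, {3}, {4, 3}, {2, 4, 3}; union → int = {2, 4, 3}
complement {1}; its interior {1}; cl(A) = X∖{1} = {2, 4, 3}
boundary = {2, 4, 3} ∖ {2, 4, 3} = {}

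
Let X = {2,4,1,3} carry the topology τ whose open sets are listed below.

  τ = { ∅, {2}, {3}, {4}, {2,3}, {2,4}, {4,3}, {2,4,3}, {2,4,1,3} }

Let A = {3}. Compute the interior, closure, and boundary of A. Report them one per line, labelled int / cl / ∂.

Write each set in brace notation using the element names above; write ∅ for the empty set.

opens ⊆ A: ∅, {3}; union → int = {3}
complement {2,4,1}; its interior {2,4}; cl(A) = X∖{2,4} = {1,3}
boundary = {1,3} ∖ {3} = {1}

int(A) = {3}
cl(A)  = {1,3}
∂A     = {1}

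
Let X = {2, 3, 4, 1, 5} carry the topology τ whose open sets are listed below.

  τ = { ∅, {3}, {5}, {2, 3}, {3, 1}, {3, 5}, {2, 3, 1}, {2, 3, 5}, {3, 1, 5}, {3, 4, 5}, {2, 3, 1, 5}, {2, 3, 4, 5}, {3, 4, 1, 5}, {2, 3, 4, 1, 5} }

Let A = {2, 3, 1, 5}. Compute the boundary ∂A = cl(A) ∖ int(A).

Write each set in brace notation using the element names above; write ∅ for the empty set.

{4}

open subsets of A: ∅, {5}, {3}, {3, 1}, {2, 3}, {3, 5}, {2, 3, 5}, {3, 1, 5}, {2, 3, 1}, {2, 3, 1, 5}; so int(A) = {2, 3, 1, 5}
closure: X∖int(X∖A) = X∖∅ = {2, 3, 4, 1, 5}
∂A = {2, 3, 4, 1, 5} minus {2, 3, 1, 5} = {4}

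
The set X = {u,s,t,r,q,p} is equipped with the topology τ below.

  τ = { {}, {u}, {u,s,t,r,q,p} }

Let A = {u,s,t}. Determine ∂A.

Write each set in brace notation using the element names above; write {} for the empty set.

{s,t,r,q,p}

U open, U⊆A: {}, {u}. int(A) = ⋃ = {u}
X∖A={r,q,p}, int(X∖A)={}, hence cl(A)={u,s,t,r,q,p}
∂A: remove int from cl → {s,t,r,q,p}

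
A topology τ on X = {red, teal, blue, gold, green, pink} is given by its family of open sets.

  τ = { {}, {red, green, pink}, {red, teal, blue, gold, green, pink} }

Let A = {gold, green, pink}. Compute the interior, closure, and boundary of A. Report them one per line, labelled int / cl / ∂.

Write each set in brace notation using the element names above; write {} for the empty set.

interior: largest open inside A is {} (from {})
cl via duality: int({red, teal, blue}) = {}, so X∖{} = {red, teal, blue, gold, green, pink}
cl∖int = {red, teal, blue, gold, green, pink}

int(A) = {}
cl(A)  = {red, teal, blue, gold, green, pink}
∂A     = {red, teal, blue, gold, green, pink}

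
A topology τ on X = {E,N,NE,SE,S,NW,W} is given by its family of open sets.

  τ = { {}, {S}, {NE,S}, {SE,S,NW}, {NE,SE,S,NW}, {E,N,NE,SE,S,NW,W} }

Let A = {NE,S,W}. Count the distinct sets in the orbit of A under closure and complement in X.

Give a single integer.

X∖A={E,N,SE,NW}, int(X∖A)={}, hence cl(A)={E,N,NE,SE,S,NW,W}
Orbit (k=closure, c=complement):
  1. A     = {NE,S,W}
  2. kA    = {E,N,NE,SE,S,NW,W}
  3. cA    = {E,N,SE,NW}
  4. ckA   = {}
  5. kcA   = {E,N,SE,NW,W}
  6. ckcA  = {NE,S}
(closed under both — stop)

6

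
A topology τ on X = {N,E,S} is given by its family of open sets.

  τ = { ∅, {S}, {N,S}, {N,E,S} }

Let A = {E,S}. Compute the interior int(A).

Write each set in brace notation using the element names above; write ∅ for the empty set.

opens ⊆ A: ∅, {S}; union → int = {S}

{S}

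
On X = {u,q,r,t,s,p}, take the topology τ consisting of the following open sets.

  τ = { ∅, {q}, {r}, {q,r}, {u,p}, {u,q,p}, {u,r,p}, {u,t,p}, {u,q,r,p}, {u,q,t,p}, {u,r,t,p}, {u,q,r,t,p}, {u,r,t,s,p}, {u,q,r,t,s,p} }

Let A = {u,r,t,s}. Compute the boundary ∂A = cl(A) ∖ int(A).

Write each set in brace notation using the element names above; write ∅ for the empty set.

interior: largest open inside A is {r} (from ∅, {r})
cl via duality: int({q,p}) = {q}, so X∖{q} = {u,r,t,s,p}
cl∖int = {u,t,s,p}

{u,t,s,p}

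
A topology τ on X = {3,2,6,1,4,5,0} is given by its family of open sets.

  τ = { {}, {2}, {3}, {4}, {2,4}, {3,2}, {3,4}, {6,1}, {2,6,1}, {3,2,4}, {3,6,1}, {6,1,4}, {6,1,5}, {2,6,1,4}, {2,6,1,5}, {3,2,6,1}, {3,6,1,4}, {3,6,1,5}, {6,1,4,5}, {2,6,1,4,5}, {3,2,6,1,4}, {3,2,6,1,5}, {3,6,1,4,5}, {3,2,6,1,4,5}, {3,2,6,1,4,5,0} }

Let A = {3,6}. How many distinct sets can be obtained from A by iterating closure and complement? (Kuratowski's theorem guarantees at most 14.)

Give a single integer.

cl via duality: int({2,1,4,5,0}) = {2,4}, so X∖{2,4} = {3,6,1,5,0}
Write k for closure, c for complement:
  1. A     = {3,6}
  2. kA    = {3,6,1,5,0}
  3. cA    = {2,1,4,5,0}
  4. ckA   = {2,4}
  5. kcA   = {2,6,1,4,5,0}
  6. kckA  = {2,4,0}
  7. ckcA  = {3}
  8. ckckA = {3,6,1,5}
  9. kckcA = {3,0}
  10. ckckcA = {2,6,1,4,5}
applying k or c yields no new set

10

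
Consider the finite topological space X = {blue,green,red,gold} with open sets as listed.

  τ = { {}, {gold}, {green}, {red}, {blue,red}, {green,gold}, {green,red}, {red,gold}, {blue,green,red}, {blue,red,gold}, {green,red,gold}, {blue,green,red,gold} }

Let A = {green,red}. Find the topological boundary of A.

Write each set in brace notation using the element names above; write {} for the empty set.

interior: largest open inside A is {green,red} (from {}, {red}, {green}, {green,red})
cl via duality: int({blue,gold}) = {gold}, so X∖{gold} = {blue,green,red}
cl∖int = {blue}

{blue}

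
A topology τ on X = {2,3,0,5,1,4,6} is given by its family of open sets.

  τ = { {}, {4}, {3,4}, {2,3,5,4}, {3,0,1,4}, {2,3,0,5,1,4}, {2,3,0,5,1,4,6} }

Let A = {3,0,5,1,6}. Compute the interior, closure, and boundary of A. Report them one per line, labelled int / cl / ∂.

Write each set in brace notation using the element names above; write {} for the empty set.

interior: largest open inside A is {} (from {})
cl via duality: int({2,4}) = {4}, so X∖{4} = {2,3,0,5,1,6}
cl∖int = {2,3,0,5,1,6}

int(A) = {}
cl(A)  = {2,3,0,5,1,6}
∂A     = {2,3,0,5,1,6}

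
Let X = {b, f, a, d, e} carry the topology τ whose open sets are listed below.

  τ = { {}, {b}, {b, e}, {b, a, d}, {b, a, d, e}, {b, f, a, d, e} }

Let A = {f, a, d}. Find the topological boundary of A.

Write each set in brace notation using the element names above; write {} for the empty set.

opens ⊆ A: {}; union → int = {}
complement {b, e}; its interior {b, e}; cl(A) = X∖{b, e} = {f, a, d}
boundary = {f, a, d} ∖ {} = {f, a, d}

{f, a, d}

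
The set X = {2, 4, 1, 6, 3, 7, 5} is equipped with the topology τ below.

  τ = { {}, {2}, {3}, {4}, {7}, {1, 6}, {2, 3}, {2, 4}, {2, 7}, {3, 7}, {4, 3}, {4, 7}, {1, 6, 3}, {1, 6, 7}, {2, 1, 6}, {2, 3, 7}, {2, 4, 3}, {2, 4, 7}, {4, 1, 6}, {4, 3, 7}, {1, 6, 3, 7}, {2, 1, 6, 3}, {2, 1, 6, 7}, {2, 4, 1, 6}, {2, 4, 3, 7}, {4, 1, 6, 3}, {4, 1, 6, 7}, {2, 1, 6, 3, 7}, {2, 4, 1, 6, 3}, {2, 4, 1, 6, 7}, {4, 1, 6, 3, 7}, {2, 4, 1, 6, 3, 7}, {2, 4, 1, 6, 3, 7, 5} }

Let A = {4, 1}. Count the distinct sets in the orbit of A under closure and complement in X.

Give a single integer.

10

X∖A={2, 6, 3, 7, 5}, int(X∖A)={2, 3, 7}, hence cl(A)={4, 1, 6, 5}
Orbit (k=closure, c=complement):
  1. A     = {4, 1}
  2. kA    = {4, 1, 6, 5}
  3. cA    = {2, 6, 3, 7, 5}
  4. ckA   = {2, 3, 7}
  5. kcA   = {2, 1, 6, 3, 7, 5}
  6. kckA  = {2, 3, 7, 5}
  7. ckcA  = {4}
  8. ckckA = {4, 1, 6}
  9. kckcA = {4, 5}
  10. ckckcA = {2, 1, 6, 3, 7}
(closed under both — stop)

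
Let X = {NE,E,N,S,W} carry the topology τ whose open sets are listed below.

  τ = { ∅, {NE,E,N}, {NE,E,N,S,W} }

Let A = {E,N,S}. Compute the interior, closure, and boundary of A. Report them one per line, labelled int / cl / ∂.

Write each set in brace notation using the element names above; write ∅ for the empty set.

U open, U⊆A: ∅. int(A) = ⋃ = ∅
X∖A={NE,W}, int(X∖A)=∅, hence cl(A)={NE,E,N,S,W}
∂A: remove int from cl → {NE,E,N,S,W}

int(A) = ∅
cl(A)  = {NE,E,N,S,W}
∂A     = {NE,E,N,S,W}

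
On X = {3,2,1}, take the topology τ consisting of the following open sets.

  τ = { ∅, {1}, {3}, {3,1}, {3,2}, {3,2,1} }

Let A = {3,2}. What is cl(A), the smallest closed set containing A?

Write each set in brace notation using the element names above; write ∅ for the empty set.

{3,2}

X∖A={1}, int(X∖A)={1}, hence cl(A)={3,2}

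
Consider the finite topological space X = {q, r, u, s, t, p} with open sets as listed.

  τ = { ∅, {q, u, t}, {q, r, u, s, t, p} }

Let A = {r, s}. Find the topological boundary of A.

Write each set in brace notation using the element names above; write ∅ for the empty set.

{r, s, p}

U open, U⊆A: ∅. int(A) = ⋃ = ∅
X∖A={q, u, t, p}, int(X∖A)={q, u, t}, hence cl(A)={r, s, p}
∂A: remove int from cl → {r, s, p}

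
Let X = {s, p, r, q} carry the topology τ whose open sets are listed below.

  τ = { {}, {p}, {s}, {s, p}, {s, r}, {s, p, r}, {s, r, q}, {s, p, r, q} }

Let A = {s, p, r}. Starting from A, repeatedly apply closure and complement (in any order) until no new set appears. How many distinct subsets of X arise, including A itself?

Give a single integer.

complement {q}; its interior {}; cl(A) = X∖{} = {s, p, r, q}
With k = closure, c = complement:
  1. A     = {s, p, r}
  2. kA    = {s, p, r, q}
  3. cA    = {q}
  4. ckA   = {}
k, c of each give nothing new

4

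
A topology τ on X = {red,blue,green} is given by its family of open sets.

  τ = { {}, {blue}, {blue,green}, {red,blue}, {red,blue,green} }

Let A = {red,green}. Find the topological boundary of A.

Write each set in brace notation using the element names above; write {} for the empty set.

opens ⊆ A: {}; union → int = {}
complement {blue}; its interior {blue}; cl(A) = X∖{blue} = {red,green}
boundary = {red,green} ∖ {} = {red,green}

{red,green}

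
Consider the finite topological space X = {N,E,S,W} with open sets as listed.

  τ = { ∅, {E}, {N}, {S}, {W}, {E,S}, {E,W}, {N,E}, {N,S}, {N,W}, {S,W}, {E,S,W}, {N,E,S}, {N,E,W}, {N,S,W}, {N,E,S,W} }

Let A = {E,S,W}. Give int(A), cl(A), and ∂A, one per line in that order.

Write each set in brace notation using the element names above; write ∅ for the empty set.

int(A) = {E,S,W}
cl(A)  = {E,S,W}
∂A     = ∅

open subsets of A: ∅, {S}, {E}, {W}, {E,S}, {E,W}, {S,W}, {E,S,W}; so int(A) = {E,S,W}
closure: X∖int(X∖A) = X∖{N} = {E,S,W}
∂A = {E,S,W} minus {E,S,W} = ∅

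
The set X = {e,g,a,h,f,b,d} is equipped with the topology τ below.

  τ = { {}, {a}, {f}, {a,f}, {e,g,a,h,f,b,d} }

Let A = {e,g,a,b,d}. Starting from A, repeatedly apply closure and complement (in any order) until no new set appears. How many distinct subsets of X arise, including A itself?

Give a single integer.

cl via duality: int({h,f}) = {f}, so X∖{f} = {e,g,a,h,b,d}
Write k for closure, c for complement:
  1. A     = {e,g,a,b,d}
  2. kA    = {e,g,a,h,b,d}
  3. cA    = {h,f}
  4. ckA   = {f}
  5. kcA   = {e,g,h,f,b,d}
  6. ckcA  = {a}
applying k or c yields no new set

6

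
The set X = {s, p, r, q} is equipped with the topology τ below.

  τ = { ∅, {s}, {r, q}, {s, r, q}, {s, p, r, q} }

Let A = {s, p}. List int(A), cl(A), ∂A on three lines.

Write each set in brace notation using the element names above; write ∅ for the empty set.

open subsets of A: ∅, {s}; so int(A) = {s}
closure: X∖int(X∖A) = X∖{r, q} = {s, p}
∂A = {s, p} minus {s} = {p}

int(A) = {s}
cl(A)  = {s, p}
∂A     = {p}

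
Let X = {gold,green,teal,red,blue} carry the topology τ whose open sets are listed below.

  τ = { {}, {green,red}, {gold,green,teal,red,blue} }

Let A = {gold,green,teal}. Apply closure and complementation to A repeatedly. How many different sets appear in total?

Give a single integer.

complement {red,blue}; its interior {}; cl(A) = X∖{} = {gold,green,teal,red,blue}
With k = closure, c = complement:
  1. A     = {gold,green,teal}
  2. kA    = {gold,green,teal,red,blue}
  3. cA    = {red,blue}
  4. ckA   = {}
k, c of each give nothing new

4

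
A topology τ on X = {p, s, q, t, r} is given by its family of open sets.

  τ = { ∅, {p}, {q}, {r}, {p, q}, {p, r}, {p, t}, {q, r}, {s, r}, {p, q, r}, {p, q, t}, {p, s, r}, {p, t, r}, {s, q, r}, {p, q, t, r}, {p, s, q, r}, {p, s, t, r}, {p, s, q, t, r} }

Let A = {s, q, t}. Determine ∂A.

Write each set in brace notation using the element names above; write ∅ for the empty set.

{s, t}

open subsets of A: ∅, {q}; so int(A) = {q}
closure: X∖int(X∖A) = X∖{p, r} = {s, q, t}
∂A = {s, q, t} minus {q} = {s, t}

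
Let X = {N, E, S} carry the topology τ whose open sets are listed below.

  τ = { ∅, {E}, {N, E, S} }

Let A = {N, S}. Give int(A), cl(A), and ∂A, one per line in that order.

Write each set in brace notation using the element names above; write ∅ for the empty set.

int(A) = ∅
cl(A)  = {N, S}
∂A     = {N, S}

open subsets of A: ∅; so int(A) = ∅
closure: X∖int(X∖A) = X∖{E} = {N, S}
∂A = {N, S} minus ∅ = {N, S}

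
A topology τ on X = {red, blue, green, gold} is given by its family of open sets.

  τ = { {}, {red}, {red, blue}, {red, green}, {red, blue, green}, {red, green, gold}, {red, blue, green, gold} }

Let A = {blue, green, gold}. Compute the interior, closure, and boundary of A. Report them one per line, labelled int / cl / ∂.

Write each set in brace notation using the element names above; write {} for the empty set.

open subsets of A: {}; so int(A) = {}
closure: X∖int(X∖A) = X∖{red} = {blue, green, gold}
∂A = {blue, green, gold} minus {} = {blue, green, gold}

int(A) = {}
cl(A)  = {blue, green, gold}
∂A     = {blue, green, gold}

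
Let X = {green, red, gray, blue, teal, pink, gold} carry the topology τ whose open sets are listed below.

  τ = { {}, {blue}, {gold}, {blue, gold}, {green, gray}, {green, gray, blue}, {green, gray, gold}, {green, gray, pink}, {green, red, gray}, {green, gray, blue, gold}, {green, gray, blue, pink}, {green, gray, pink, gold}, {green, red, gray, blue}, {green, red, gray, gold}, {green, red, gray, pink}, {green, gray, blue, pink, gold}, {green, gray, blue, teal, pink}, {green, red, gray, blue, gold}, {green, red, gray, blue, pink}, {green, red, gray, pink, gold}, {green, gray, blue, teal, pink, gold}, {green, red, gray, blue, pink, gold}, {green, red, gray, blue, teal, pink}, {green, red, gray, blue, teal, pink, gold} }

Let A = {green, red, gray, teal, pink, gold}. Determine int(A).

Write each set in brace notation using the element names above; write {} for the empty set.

{green, red, gray, pink, gold}

open subsets of A: {}, {gold}, {green, gray}, {green, gray, gold}, {green, red, gray}, {green, gray, pink}, {green, red, gray, pink}, {green, red, gray, gold}, {green, gray, pink, gold}, {green, red, gray, pink, gold}; so int(A) = {green, red, gray, pink, gold}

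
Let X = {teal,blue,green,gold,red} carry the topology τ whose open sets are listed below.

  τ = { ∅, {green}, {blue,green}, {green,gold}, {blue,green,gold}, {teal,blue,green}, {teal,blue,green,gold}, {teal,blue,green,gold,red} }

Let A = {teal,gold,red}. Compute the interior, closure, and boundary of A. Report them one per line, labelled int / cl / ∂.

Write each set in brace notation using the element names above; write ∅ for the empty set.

int(A) = ∅
cl(A)  = {teal,gold,red}
∂A     = {teal,gold,red}

U open, U⊆A: ∅. int(A) = ⋃ = ∅
X∖A={blue,green}, int(X∖A)={blue,green}, hence cl(A)={teal,gold,red}
∂A: remove int from cl → {teal,gold,red}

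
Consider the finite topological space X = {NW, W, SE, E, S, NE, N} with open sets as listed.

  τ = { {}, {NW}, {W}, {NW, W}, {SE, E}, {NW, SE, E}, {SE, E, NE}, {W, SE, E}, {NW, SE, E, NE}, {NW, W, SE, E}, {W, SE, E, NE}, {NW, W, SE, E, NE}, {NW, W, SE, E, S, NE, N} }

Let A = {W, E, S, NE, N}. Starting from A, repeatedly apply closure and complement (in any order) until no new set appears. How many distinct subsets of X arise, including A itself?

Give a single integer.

10

complement {NW, SE}; its interior {NW}; cl(A) = X∖{NW} = {W, SE, E, S, NE, N}
With k = closure, c = complement:
  1. A     = {W, E, S, NE, N}
  2. kA    = {W, SE, E, S, NE, N}
  3. cA    = {NW, SE}
  4. ckA   = {NW}
  5. kcA   = {NW, SE, E, S, NE, N}
  6. kckA  = {NW, S, N}
  7. ckcA  = {W}
  8. ckckA = {W, SE, E, NE}
  9. kckcA = {W, S, N}
  10. ckckcA = {NW, SE, E, NE}
k, c of each give nothing new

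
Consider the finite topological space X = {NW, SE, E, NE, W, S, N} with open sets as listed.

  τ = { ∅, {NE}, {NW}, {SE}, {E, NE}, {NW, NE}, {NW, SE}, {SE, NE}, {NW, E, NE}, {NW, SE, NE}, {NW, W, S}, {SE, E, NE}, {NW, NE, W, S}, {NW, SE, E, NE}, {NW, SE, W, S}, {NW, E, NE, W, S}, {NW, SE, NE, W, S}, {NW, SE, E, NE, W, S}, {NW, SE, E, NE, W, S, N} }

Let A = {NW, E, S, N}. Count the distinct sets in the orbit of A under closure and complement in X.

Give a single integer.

10

cl via duality: int({SE, NE, W}) = {SE, NE}, so X∖{SE, NE} = {NW, E, W, S, N}
Write k for closure, c for complement:
  1. A     = {NW, E, S, N}
  2. kA    = {NW, E, W, S, N}
  3. cA    = {SE, NE, W}
  4. ckA   = {SE, NE}
  5. kcA   = {SE, E, NE, W, S, N}
  6. kckA  = {SE, E, NE, N}
  7. ckcA  = {NW}
  8. ckckA = {NW, W, S}
  9. kckcA = {NW, W, S, N}
  10. ckckcA = {SE, E, NE}
applying k or c yields no new set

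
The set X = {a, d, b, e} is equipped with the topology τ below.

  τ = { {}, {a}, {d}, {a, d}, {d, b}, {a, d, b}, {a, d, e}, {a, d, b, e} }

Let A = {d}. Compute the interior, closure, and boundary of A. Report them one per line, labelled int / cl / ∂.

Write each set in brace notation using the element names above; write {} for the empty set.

open subsets of A: {}, {d}; so int(A) = {d}
closure: X∖int(X∖A) = X∖{a} = {d, b, e}
∂A = {d, b, e} minus {d} = {b, e}

int(A) = {d}
cl(A)  = {d, b, e}
∂A     = {b, e}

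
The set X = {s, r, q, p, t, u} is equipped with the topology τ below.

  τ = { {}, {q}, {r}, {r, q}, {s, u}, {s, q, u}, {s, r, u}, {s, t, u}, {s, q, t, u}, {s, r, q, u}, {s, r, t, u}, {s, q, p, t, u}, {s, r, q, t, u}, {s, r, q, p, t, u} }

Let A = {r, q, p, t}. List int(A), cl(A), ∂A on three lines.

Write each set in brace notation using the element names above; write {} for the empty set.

int(A) = {r, q}
cl(A)  = {r, q, p, t}
∂A     = {p, t}

open subsets of A: {}, {q}, {r}, {r, q}; so int(A) = {r, q}
closure: X∖int(X∖A) = X∖{s, u} = {r, q, p, t}
∂A = {r, q, p, t} minus {r, q} = {p, t}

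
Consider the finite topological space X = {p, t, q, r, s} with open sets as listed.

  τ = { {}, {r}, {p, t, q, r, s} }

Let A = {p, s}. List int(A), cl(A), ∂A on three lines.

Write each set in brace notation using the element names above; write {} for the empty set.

opens ⊆ A: {}; union → int = {}
complement {t, q, r}; its interior {r}; cl(A) = X∖{r} = {p, t, q, s}
boundary = {p, t, q, s} ∖ {} = {p, t, q, s}

int(A) = {}
cl(A)  = {p, t, q, s}
∂A     = {p, t, q, s}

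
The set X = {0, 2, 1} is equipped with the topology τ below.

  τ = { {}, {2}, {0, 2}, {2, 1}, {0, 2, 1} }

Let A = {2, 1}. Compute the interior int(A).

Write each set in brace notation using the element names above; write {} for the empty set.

open subsets of A: {}, {2}, {2, 1}; so int(A) = {2, 1}

{2, 1}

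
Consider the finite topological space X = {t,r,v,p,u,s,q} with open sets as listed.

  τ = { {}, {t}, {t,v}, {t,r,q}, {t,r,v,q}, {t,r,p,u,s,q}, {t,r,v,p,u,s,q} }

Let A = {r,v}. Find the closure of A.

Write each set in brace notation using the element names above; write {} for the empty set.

{r,v,p,u,s,q}

X∖A={t,p,u,s,q}, int(X∖A)={t}, hence cl(A)={r,v,p,u,s,q}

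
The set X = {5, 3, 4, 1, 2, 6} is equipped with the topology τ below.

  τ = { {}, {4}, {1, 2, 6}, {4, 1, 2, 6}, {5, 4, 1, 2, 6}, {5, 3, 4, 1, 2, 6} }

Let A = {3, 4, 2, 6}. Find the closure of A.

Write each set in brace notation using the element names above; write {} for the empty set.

complement {5, 1}; its interior {}; cl(A) = X∖{} = {5, 3, 4, 1, 2, 6}

{5, 3, 4, 1, 2, 6}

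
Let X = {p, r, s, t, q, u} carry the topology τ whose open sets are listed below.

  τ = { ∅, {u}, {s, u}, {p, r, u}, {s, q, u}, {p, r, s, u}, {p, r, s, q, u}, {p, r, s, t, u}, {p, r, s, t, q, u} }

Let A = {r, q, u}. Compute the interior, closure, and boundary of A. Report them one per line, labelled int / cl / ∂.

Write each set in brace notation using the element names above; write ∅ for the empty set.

opens ⊆ A: ∅, {u}; union → int = {u}
complement {p, s, t}; its interior ∅; cl(A) = X∖∅ = {p, r, s, t, q, u}
boundary = {p, r, s, t, q, u} ∖ {u} = {p, r, s, t, q}

int(A) = {u}
cl(A)  = {p, r, s, t, q, u}
∂A     = {p, r, s, t, q}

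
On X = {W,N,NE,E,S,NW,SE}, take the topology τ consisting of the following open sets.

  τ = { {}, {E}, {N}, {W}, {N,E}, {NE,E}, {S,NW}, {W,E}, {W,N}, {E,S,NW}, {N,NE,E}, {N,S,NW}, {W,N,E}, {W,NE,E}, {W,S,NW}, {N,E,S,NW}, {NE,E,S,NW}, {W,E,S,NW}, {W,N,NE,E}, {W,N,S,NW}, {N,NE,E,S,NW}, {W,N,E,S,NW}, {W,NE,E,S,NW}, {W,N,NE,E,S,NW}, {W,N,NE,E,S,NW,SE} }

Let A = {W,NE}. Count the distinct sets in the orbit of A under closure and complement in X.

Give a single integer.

cl via duality: int({N,E,S,NW,SE}) = {N,E,S,NW}, so X∖{N,E,S,NW} = {W,NE,SE}
Write k for closure, c for complement:
  1. A     = {W,NE}
  2. kA    = {W,NE,SE}
  3. cA    = {N,E,S,NW,SE}
  4. ckA   = {N,E,S,NW}
  5. kcA   = {N,NE,E,S,NW,SE}
  6. ckcA  = {W}
  7. kckcA = {W,SE}
  8. ckckcA = {N,NE,E,S,NW}
applying k or c yields no new set

8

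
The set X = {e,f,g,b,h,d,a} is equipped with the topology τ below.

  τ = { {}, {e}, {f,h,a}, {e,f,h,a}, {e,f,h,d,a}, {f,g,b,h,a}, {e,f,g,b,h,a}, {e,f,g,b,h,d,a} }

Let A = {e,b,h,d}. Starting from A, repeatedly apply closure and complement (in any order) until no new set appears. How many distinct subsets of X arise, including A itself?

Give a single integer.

8

closure: X∖int(X∖A) = X∖{} = {e,f,g,b,h,d,a}
Let k=closure and c=complement:
  1. A     = {e,b,h,d}
  2. kA    = {e,f,g,b,h,d,a}
  3. cA    = {f,g,a}
  4. ckA   = {}
  5. kcA   = {f,g,b,h,d,a}
  6. ckcA  = {e}
  7. kckcA = {e,d}
  8. ckckcA = {f,g,b,h,a}
— saturated at 8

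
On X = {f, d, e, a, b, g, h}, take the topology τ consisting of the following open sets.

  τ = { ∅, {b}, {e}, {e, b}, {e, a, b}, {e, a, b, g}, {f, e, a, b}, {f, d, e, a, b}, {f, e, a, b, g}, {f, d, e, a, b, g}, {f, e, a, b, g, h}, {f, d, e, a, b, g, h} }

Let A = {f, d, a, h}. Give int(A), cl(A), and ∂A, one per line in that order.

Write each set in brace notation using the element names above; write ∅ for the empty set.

interior: largest open inside A is ∅ (from ∅)
cl via duality: int({e, b, g}) = {e, b}, so X∖{e, b} = {f, d, a, g, h}
cl∖int = {f, d, a, g, h}

int(A) = ∅
cl(A)  = {f, d, a, g, h}
∂A     = {f, d, a, g, h}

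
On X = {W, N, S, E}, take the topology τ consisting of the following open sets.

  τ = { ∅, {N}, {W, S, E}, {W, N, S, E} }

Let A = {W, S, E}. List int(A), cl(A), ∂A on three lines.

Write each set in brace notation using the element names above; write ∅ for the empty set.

int(A) = {W, S, E}
cl(A)  = {W, S, E}
∂A     = ∅

opens ⊆ A: ∅, {W, S, E}; union → int = {W, S, E}
complement {N}; its interior {N}; cl(A) = X∖{N} = {W, S, E}
boundary = {W, S, E} ∖ {W, S, E} = ∅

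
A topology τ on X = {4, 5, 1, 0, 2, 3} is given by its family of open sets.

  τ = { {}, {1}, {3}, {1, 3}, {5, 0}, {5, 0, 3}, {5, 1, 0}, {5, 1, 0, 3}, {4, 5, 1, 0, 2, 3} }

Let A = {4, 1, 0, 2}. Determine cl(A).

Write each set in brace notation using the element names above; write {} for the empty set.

{4, 5, 1, 0, 2}

cl via duality: int({5, 3}) = {3}, so X∖{3} = {4, 5, 1, 0, 2}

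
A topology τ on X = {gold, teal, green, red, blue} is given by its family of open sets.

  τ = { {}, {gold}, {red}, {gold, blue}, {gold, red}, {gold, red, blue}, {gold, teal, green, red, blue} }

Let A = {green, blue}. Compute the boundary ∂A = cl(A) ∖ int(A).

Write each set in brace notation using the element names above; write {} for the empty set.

interior: largest open inside A is {} (from {})
cl via duality: int({gold, teal, red}) = {gold, red}, so X∖{gold, red} = {teal, green, blue}
cl∖int = {teal, green, blue}

{teal, green, blue}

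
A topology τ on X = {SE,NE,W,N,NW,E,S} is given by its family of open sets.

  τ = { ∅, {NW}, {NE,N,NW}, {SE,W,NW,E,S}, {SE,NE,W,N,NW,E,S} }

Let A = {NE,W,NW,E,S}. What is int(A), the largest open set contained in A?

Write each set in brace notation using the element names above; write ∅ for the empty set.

{NW}

interior: largest open inside A is {NW} (from ∅, {NW})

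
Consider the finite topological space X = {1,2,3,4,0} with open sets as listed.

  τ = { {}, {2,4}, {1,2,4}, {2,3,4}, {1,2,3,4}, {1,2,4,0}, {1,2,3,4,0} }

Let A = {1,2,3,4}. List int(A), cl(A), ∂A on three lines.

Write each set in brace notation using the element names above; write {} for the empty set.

int(A) = {1,2,3,4}
cl(A)  = {1,2,3,4,0}
∂A     = {0}

interior: largest open inside A is {1,2,3,4} (from {}, {2,4}, {1,2,4}, {2,3,4}, {1,2,3,4})
cl via duality: int({0}) = {}, so X∖{} = {1,2,3,4,0}
cl∖int = {0}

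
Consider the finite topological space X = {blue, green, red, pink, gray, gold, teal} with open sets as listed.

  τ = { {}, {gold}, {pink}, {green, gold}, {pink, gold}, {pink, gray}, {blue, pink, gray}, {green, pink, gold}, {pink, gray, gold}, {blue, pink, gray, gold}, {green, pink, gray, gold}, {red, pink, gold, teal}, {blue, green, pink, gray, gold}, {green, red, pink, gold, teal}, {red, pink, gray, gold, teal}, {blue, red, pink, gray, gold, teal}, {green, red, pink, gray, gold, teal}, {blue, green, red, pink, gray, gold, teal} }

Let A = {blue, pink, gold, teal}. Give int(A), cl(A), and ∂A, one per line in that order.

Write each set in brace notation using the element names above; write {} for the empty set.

int(A) = {pink, gold}
cl(A)  = {blue, green, red, pink, gray, gold, teal}
∂A     = {blue, green, red, gray, teal}

interior: largest open inside A is {pink, gold} (from {}, {gold}, {pink}, {pink, gold})
cl via duality: int({green, red, gray}) = {}, so X∖{} = {blue, green, red, pink, gray, gold, teal}
cl∖int = {blue, green, red, gray, teal}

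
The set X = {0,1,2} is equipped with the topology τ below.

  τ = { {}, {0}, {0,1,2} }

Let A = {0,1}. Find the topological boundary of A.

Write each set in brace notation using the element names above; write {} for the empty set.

{1,2}

U open, U⊆A: {}, {0}. int(A) = ⋃ = {0}
X∖A={2}, int(X∖A)={}, hence cl(A)={0,1,2}
∂A: remove int from cl → {1,2}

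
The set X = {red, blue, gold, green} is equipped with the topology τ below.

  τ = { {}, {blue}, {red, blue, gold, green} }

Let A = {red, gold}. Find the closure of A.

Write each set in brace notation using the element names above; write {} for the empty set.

{red, gold, green}

complement {blue, green}; its interior {blue}; cl(A) = X∖{blue} = {red, gold, green}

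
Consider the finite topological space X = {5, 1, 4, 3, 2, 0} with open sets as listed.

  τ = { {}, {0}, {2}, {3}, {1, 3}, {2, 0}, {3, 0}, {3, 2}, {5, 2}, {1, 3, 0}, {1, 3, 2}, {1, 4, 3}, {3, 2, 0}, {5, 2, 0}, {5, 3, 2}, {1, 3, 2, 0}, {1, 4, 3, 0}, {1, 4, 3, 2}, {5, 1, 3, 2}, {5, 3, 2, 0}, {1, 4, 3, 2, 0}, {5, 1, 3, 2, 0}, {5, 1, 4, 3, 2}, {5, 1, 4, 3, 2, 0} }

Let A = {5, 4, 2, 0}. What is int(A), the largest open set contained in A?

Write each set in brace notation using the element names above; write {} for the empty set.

{5, 2, 0}

U open, U⊆A: {}, {0}, {2}, {5, 2}, {2, 0}, {5, 2, 0}. int(A) = ⋃ = {5, 2, 0}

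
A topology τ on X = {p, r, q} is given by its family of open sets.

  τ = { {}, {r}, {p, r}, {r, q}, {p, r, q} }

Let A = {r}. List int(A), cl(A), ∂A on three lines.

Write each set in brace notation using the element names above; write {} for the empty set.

interior: largest open inside A is {r} (from {}, {r})
cl via duality: int({p, q}) = {}, so X∖{} = {p, r, q}
cl∖int = {p, q}

int(A) = {r}
cl(A)  = {p, r, q}
∂A     = {p, q}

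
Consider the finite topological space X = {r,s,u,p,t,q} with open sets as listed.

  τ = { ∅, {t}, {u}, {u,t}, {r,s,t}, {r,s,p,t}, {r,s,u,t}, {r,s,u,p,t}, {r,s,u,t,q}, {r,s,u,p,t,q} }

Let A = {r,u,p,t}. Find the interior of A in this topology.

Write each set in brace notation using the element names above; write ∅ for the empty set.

{u,t}

interior: largest open inside A is {u,t} (from ∅, {t}, {u}, {u,t})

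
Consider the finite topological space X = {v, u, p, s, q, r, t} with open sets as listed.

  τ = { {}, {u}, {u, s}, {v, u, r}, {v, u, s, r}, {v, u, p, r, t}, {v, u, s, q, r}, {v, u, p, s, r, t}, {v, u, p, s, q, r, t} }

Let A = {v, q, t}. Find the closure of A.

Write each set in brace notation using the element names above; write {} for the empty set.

{v, p, q, r, t}

X∖A={u, p, s, r}, int(X∖A)={u, s}, hence cl(A)={v, p, q, r, t}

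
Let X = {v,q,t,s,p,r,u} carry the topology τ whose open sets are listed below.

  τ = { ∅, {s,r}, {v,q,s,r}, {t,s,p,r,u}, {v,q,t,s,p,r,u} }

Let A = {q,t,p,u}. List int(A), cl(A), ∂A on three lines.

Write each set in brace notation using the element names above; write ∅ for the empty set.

int(A) = ∅
cl(A)  = {v,q,t,p,u}
∂A     = {v,q,t,p,u}

U open, U⊆A: ∅. int(A) = ⋃ = ∅
X∖A={v,s,r}, int(X∖A)={s,r}, hence cl(A)={v,q,t,p,u}
∂A: remove int from cl → {v,q,t,p,u}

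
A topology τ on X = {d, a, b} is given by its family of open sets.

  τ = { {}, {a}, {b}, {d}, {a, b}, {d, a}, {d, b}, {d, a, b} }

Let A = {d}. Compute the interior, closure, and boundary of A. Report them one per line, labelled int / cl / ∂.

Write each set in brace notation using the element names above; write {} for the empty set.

opens ⊆ A: {}, {d}; union → int = {d}
complement {a, b}; its interior {a, b}; cl(A) = X∖{a, b} = {d}
boundary = {d} ∖ {d} = {}

int(A) = {d}
cl(A)  = {d}
∂A     = {}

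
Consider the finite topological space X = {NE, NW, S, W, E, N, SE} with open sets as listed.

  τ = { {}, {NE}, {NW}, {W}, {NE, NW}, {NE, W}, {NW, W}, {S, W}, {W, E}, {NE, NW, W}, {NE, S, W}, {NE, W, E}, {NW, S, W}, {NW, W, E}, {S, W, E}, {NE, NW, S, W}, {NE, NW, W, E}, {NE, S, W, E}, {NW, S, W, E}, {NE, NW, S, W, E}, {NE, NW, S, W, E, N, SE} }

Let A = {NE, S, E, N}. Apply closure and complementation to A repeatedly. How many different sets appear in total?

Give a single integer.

8

closure: X∖int(X∖A) = X∖{NW, W} = {NE, S, E, N, SE}
Let k=closure and c=complement:
  1. A     = {NE, S, E, N}
  2. kA    = {NE, S, E, N, SE}
  3. cA    = {NW, W, SE}
  4. ckA   = {NW, W}
  5. kcA   = {NW, S, W, E, N, SE}
  6. ckcA  = {NE}
  7. kckcA = {NE, N, SE}
  8. ckckcA = {NW, S, W, E}
— saturated at 8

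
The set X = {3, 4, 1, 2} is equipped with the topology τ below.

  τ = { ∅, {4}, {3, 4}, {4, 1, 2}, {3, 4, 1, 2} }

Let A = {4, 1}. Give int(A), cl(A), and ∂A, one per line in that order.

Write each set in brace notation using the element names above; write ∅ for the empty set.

int(A) = {4}
cl(A)  = {3, 4, 1, 2}
∂A     = {3, 1, 2}

U open, U⊆A: ∅, {4}. int(A) = ⋃ = {4}
X∖A={3, 2}, int(X∖A)=∅, hence cl(A)={3, 4, 1, 2}
∂A: remove int from cl → {3, 1, 2}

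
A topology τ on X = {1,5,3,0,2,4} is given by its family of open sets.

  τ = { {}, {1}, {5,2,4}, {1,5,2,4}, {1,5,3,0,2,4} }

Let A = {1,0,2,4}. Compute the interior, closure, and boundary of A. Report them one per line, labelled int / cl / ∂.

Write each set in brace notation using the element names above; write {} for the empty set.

int(A) = {1}
cl(A)  = {1,5,3,0,2,4}
∂A     = {5,3,0,2,4}

open subsets of A: {}, {1}; so int(A) = {1}
closure: X∖int(X∖A) = X∖{} = {1,5,3,0,2,4}
∂A = {1,5,3,0,2,4} minus {1} = {5,3,0,2,4}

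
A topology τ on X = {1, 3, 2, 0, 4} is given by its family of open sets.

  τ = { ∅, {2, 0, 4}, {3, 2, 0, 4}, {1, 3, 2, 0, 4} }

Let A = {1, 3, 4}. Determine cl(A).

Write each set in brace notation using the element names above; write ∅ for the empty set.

complement {2, 0}; its interior ∅; cl(A) = X∖∅ = {1, 3, 2, 0, 4}

{1, 3, 2, 0, 4}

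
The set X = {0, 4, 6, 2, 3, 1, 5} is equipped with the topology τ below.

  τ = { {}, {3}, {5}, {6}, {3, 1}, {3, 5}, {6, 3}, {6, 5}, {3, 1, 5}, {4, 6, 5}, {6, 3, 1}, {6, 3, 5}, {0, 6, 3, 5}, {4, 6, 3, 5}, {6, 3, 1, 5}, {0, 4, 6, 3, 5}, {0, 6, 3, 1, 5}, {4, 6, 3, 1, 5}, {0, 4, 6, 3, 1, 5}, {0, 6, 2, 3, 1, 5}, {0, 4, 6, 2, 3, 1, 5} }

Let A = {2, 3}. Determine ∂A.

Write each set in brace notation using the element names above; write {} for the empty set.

U open, U⊆A: {}, {3}. int(A) = ⋃ = {3}
X∖A={0, 4, 6, 1, 5}, int(X∖A)={4, 6, 5}, hence cl(A)={0, 2, 3, 1}
∂A: remove int from cl → {0, 2, 1}

{0, 2, 1}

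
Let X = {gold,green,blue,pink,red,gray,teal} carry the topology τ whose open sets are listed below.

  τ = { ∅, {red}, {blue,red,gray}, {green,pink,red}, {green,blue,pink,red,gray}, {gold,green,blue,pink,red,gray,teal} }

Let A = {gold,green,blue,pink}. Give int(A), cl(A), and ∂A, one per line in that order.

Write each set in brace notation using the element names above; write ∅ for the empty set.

interior: largest open inside A is ∅ (from ∅)
cl via duality: int({red,gray,teal}) = {red}, so X∖{red} = {gold,green,blue,pink,gray,teal}
cl∖int = {gold,green,blue,pink,gray,teal}

int(A) = ∅
cl(A)  = {gold,green,blue,pink,gray,teal}
∂A     = {gold,green,blue,pink,gray,teal}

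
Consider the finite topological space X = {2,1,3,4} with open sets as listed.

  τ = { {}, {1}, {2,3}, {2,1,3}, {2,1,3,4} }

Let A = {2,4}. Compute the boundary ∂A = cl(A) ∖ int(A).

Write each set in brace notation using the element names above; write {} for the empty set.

{2,3,4}

interior: largest open inside A is {} (from {})
cl via duality: int({1,3}) = {1}, so X∖{1} = {2,3,4}
cl∖int = {2,3,4}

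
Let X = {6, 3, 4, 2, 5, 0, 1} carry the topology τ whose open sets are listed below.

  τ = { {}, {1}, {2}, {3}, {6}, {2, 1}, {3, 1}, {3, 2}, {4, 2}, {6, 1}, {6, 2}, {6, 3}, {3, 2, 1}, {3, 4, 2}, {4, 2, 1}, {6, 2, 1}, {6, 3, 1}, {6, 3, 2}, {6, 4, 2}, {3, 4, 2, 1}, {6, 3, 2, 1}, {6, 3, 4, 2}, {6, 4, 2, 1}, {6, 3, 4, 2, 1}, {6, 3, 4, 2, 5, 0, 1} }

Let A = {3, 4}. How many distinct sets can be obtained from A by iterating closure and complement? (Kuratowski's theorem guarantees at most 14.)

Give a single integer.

complement {6, 2, 5, 0, 1}; its interior {6, 2, 1}; cl(A) = X∖{6, 2, 1} = {3, 4, 5, 0}
With k = closure, c = complement:
  1. A     = {3, 4}
  2. kA    = {3, 4, 5, 0}
  3. cA    = {6, 2, 5, 0, 1}
  4. ckA   = {6, 2, 1}
  5. kcA   = {6, 4, 2, 5, 0, 1}
  6. ckcA  = {3}
  7. kckcA = {3, 5, 0}
  8. ckckcA = {6, 4, 2, 1}
k, c of each give nothing new

8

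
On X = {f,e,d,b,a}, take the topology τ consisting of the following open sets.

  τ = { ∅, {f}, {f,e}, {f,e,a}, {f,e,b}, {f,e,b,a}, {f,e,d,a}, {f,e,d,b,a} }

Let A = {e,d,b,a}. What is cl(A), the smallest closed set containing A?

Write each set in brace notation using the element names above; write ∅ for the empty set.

{e,d,b,a}

complement {f}; its interior {f}; cl(A) = X∖{f} = {e,d,b,a}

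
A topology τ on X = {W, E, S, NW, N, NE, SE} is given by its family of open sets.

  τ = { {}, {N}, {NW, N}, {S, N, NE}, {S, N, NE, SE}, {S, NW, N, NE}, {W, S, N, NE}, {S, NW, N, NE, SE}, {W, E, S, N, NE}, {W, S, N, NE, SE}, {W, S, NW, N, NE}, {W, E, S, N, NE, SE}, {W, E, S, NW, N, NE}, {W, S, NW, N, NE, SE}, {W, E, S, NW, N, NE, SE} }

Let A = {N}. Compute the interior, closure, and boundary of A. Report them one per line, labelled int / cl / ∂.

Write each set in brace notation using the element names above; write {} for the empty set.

U open, U⊆A: {}, {N}. int(A) = ⋃ = {N}
X∖A={W, E, S, NW, NE, SE}, int(X∖A)={}, hence cl(A)={W, E, S, NW, N, NE, SE}
∂A: remove int from cl → {W, E, S, NW, NE, SE}

int(A) = {N}
cl(A)  = {W, E, S, NW, N, NE, SE}
∂A     = {W, E, S, NW, NE, SE}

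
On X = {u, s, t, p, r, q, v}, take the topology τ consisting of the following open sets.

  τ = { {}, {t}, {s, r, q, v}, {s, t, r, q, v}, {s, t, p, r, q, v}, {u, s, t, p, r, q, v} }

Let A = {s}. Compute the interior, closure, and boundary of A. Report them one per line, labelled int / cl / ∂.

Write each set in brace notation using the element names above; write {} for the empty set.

interior: largest open inside A is {} (from {})
cl via duality: int({u, t, p, r, q, v}) = {t}, so X∖{t} = {u, s, p, r, q, v}
cl∖int = {u, s, p, r, q, v}

int(A) = {}
cl(A)  = {u, s, p, r, q, v}
∂A     = {u, s, p, r, q, v}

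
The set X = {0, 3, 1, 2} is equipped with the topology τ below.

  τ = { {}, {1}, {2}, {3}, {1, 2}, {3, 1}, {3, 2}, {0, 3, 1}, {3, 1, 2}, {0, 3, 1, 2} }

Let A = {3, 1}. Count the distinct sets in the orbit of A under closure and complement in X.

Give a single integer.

cl via duality: int({0, 2}) = {2}, so X∖{2} = {0, 3, 1}
Write k for closure, c for complement:
  1. A     = {3, 1}
  2. kA    = {0, 3, 1}
  3. cA    = {0, 2}
  4. ckA   = {2}
applying k or c yields no new set

4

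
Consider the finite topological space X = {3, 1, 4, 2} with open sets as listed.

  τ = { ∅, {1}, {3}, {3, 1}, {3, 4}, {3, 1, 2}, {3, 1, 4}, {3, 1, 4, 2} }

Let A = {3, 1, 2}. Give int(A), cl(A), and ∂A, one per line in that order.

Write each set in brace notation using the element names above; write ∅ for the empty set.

U open, U⊆A: ∅, {3}, {1}, {3, 1}, {3, 1, 2}. int(A) = ⋃ = {3, 1, 2}
X∖A={4}, int(X∖A)=∅, hence cl(A)={3, 1, 4, 2}
∂A: remove int from cl → {4}

int(A) = {3, 1, 2}
cl(A)  = {3, 1, 4, 2}
∂A     = {4}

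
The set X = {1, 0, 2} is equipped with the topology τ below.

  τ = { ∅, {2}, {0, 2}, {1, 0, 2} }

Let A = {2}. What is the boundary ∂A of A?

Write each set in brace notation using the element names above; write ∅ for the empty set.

{1, 0}

U open, U⊆A: ∅, {2}. int(A) = ⋃ = {2}
X∖A={1, 0}, int(X∖A)=∅, hence cl(A)={1, 0, 2}
∂A: remove int from cl → {1, 0}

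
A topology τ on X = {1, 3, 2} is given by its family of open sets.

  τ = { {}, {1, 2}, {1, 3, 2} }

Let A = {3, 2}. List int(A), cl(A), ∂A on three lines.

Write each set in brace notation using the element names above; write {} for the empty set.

open subsets of A: {}; so int(A) = {}
closure: X∖int(X∖A) = X∖{} = {1, 3, 2}
∂A = {1, 3, 2} minus {} = {1, 3, 2}

int(A) = {}
cl(A)  = {1, 3, 2}
∂A     = {1, 3, 2}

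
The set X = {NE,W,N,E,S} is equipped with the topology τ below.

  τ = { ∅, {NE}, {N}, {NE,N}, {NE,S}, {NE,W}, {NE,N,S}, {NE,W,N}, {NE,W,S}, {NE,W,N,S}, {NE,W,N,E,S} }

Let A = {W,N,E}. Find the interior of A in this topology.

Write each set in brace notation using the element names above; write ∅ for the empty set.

U open, U⊆A: ∅, {N}. int(A) = ⋃ = {N}

{N}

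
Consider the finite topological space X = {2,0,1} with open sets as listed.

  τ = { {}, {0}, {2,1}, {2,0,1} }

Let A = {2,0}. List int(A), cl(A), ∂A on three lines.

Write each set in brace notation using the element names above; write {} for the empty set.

open subsets of A: {}, {0}; so int(A) = {0}
closure: X∖int(X∖A) = X∖{} = {2,0,1}
∂A = {2,0,1} minus {0} = {2,1}

int(A) = {0}
cl(A)  = {2,0,1}
∂A     = {2,1}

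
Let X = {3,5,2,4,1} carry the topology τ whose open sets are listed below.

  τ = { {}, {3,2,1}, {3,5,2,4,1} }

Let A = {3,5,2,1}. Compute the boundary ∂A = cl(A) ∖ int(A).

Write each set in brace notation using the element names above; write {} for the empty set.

interior: largest open inside A is {3,2,1} (from {}, {3,2,1})
cl via duality: int({4}) = {}, so X∖{} = {3,5,2,4,1}
cl∖int = {5,4}

{5,4}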